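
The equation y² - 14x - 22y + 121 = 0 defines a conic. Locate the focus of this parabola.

(7/2, 11)

Only y is squared. Complete the square in y: (y - 11)² = 14x.
Vertex (0, 11); 4p = 14 so p = 7/2. Opens right.
Focus is p units from the vertex along the axis: (h + p, k).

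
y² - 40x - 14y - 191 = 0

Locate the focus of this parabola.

(4, 7)

Only y is squared. Complete the square in y: (y - 7)² = 40(x + 6).
Vertex (-6, 7); 4p = 40 so p = 10. Opens right.
Focus is p units from the vertex along the axis: (h + p, k).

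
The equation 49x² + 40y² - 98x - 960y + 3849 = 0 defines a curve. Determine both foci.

(1, 9) and (1, 15)

Rearranging, 49(x² - 2x) + 40(y² - 24y) = -3849.
49(x - 1)² + 40(y - 12)² = -3849 + 49 + 5760 = 1960
Dividing both sides by 1960: (x - 1)²/40 + (y - 12)²/49 = 1
Ellipse, center (1, 12), major axis vertical; a² = 49, b² = 40.
c² = a² - b² = 49 - 40 = 9, so c = 3.
Foci lie on the vertical axis through the center: (h, k ± c).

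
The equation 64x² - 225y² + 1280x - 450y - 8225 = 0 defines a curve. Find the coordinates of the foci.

(-27, -1) and (7, -1)

Collect terms: 64(x² + 20x) -225(y² + 2y) = 8225
Complete the square in x and y: 64(x + 10)² -225(y + 1)² = 8225 + 6400 - 225 = 14400
Divide by 14400: (x + 10)²/225 - (y + 1)²/64 = 1
Hyperbola, center (-10, -1), transverse axis horizontal; a² = 225, b² = 64.
c² = a² + b² = 225 + 64 = 289, so c = 17.
Foci lie on the horizontal axis through the center: (h ± c, k).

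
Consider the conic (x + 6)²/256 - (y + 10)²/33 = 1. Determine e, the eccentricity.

Center (-6, -10). The positive term is the x-term, so the transverse axis is horizontal; a² = 256, b² = 33.
c² = a² + b² = 289, so c = 17.
e = c/a = 17/16.

e = 17/16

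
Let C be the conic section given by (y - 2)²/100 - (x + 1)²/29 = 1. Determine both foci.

Center (-1, 2). The positive term is the y-term, so the transverse axis is vertical; a² = 100, b² = 29.
c² = a² + b² = 100 + 29 = 129, so c = √129.
Foci lie on the vertical axis through the center: (h, k ± c).

(-1, 2 - √129) and (-1, 2 + √129)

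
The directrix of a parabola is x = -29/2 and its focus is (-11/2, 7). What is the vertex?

(-10, 7)

The vertex is the midpoint between the focus and the directrix along the axis of symmetry.
Axis is horizontal (directrix is vertical). Vertex x-coordinate = (-11/2 + (-29/2))/2 = -10; y-coordinate = 7.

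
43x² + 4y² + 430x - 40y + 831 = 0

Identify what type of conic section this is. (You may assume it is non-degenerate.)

No xy term. Coefficients of x² and y² are A = 43, C = 4.
A and C have the same sign but A ≠ C ⇒ ellipse.

ellipse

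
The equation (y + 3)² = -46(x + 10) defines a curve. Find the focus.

Vertex (-10, -3); 4p = -46 so p = -23/2. Opens left.
Focus is p units from the vertex along the axis: (h + p, k).

(-43/2, -3)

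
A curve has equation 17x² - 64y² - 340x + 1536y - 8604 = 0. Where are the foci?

Group: 17(x² - 20x) -64(y² - 24y) = 8604
17(x - 10)² -64(y - 12)² = 8604 + 1700 - 9216 = 1088
Dividing both sides by 1088: (x - 10)²/64 - (y - 12)²/17 = 1
Hyperbola, center (10, 12), transverse axis horizontal; a² = 64, b² = 17.
c² = a² + b² = 64 + 17 = 81, so c = 9.
Foci lie on the horizontal axis through the center: (h ± c, k).

(1, 12) and (19, 12)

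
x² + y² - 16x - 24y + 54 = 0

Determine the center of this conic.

(x² - 16x) + (y² - 24y) = -54
Completing the square gives (x - 8)² + (y - 12)² = -54 + 64 + 144 = 154.
So (x - 8)² + (y - 12)² = 154.
Circle centered at (8, 12) with r² = 154.

(8, 12)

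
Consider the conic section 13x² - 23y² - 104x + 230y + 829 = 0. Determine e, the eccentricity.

Group: 13(x² - 8x) -23(y² - 10y) = -829
13(x - 4)² -23(y - 5)² = -829 + 208 - 575 = -1196
Dividing both sides by -1196: (y - 5)²/52 - (x - 4)²/92 = 1
Hyperbola, center (4, 5), transverse axis vertical; a² = 52, b² = 92.
c² = a² + b² = 144, so c = 12.
e = c/a = 12/2√13 = 6√13/13.

e = 6√13/13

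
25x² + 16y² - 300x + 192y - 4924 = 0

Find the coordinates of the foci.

(6, -18) and (6, 6)

Group the x- and y-terms: 25(x² - 12x) + 16(y² + 12y) = 4924
Complete the square: 25(x - 6)² + 16(y + 6)² = 4924 + 900 + 576 = 6400
Divide by 6400: (x - 6)²/256 + (y + 6)²/400 = 1
Ellipse, center (6, -6), major axis vertical; a² = 400, b² = 256.
c² = a² - b² = 400 - 256 = 144, so c = 12.
Foci lie on the vertical axis through the center: (h, k ± c).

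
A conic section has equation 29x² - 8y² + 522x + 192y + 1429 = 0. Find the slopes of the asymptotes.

Rearranging, 29(x² + 18x) -8(y² - 24y) = -1429.
Complete the square: 29(x + 9)² -8(y - 12)² = -1429 + 2349 - 1152 = -232
Divide through by -232 to get (y - 12)²/29 - (x + 9)²/8 = 1.
Hyperbola, center (-9, 12), transverse axis vertical; a² = 29, b² = 8.
For a vertical hyperbola the asymptotes have slope ±a/b.
Here that is ±√29/2√2 = ±√58/4.

√58/4 and -√58/4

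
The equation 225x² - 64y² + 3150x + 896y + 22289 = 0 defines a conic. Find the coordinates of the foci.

Group the x- and y-terms: 225(x² + 14x) -64(y² - 14y) = -22289
Complete the square in x and y: 225(x + 7)² -64(y - 7)² = -22289 + 11025 - 3136 = -14400
Divide by -14400: (y - 7)²/225 - (x + 7)²/64 = 1
Hyperbola, center (-7, 7), transverse axis vertical; a² = 225, b² = 64.
c² = a² + b² = 225 + 64 = 289, so c = 17.
Foci lie on the vertical axis through the center: (h, k ± c).

(-7, -10) and (-7, 24)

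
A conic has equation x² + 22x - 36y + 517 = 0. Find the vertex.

Only x is squared. Complete the square in x: (x + 11)² = 36(y - 11).
Vertex (-11, 11); 4p = 36 so p = 9. Opens up.

(-11, 11)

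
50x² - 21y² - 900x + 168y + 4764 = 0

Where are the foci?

(9, 4 - √71) and (9, 4 + √71)

50(x² - 18x) -21(y² - 8y) = -4764
Complete the square in x and y: 50(x - 9)² -21(y - 4)² = -4764 + 4050 - 336 = -1050
Divide by -1050: (y - 4)²/50 - (x - 9)²/21 = 1
Hyperbola, center (9, 4), transverse axis vertical; a² = 50, b² = 21.
c² = a² + b² = 50 + 21 = 71, so c = √71.
Foci lie on the vertical axis through the center: (h, k ± c).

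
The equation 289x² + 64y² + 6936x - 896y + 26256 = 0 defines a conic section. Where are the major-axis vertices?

Group: 289(x² + 24x) + 64(y² - 14y) = -26256
289(x + 12)² + 64(y - 7)² = -26256 + 41616 + 3136 = 18496
Dividing both sides by 18496: (x + 12)²/64 + (y - 7)²/289 = 1
Ellipse, center (-12, 7), major axis vertical; a² = 289, b² = 64.
a = 17. Vertices at (h, k ± a).

(-12, -10) and (-12, 24)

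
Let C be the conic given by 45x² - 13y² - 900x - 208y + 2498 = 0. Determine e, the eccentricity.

e = √754/13

Group: 45(x² - 20x) -13(y² + 16y) = -2498
45(x - 10)² -13(y + 8)² = -2498 + 4500 - 832 = 1170
Divide by 1170: (x - 10)²/26 - (y + 8)²/90 = 1
Hyperbola, center (10, -8), transverse axis horizontal; a² = 26, b² = 90.
c² = a² + b² = 116, so c = 2√29.
e = c/a = 2√29/√26 = √754/13.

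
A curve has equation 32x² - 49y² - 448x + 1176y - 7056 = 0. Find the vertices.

(0, 12) and (14, 12)

Collect terms: 32(x² - 14x) -49(y² - 24y) = 7056
Complete the square in x and y: 32(x - 7)² -49(y - 12)² = 7056 + 1568 - 7056 = 1568
Divide through by 1568 to get (x - 7)²/49 - (y - 12)²/32 = 1.
Hyperbola, center (7, 12), transverse axis horizontal; a² = 49, b² = 32.
a = 7. Vertices at (h ± a, k).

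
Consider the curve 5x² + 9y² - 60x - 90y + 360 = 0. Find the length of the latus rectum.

10/3

Rearranging, 5(x² - 12x) + 9(y² - 10y) = -360.
Complete the square in x and y: 5(x - 6)² + 9(y - 5)² = -360 + 180 + 225 = 45
Divide through by 45 to get (x - 6)²/9 + (y - 5)²/5 = 1.
Ellipse, center (6, 5), major axis horizontal; a² = 9, b² = 5.
Latus rectum length = 2b²/a = 2·5/3 = 10/3.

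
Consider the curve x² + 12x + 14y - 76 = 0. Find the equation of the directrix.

Only x is squared. Complete the square in x: (x + 6)² = -14(y - 8).
Vertex (-6, 8); 4p = -14 so p = -7/2. Opens down.
Directrix is the horizontal line y = k − p = 8 − (-7/2) = 23/2.

y = 23/2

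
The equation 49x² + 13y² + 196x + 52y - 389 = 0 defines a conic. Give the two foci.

Collect terms: 49(x² + 4x) + 13(y² + 4y) = 389
Completing the square gives 49(x + 2)² + 13(y + 2)² = 389 + 196 + 52 = 637.
Divide through by 637 to get (x + 2)²/13 + (y + 2)²/49 = 1.
Ellipse, center (-2, -2), major axis vertical; a² = 49, b² = 13.
c² = a² - b² = 49 - 13 = 36, so c = 6.
Foci lie on the vertical axis through the center: (h, k ± c).

(-2, -8) and (-2, 4)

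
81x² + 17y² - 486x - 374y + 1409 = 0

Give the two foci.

81(x² - 6x) + 17(y² - 22y) = -1409
Complete the square in x and y: 81(x - 3)² + 17(y - 11)² = -1409 + 729 + 2057 = 1377
Divide through by 1377 to get (x - 3)²/17 + (y - 11)²/81 = 1.
Ellipse, center (3, 11), major axis vertical; a² = 81, b² = 17.
c² = a² - b² = 81 - 17 = 64, so c = 8.
Foci lie on the vertical axis through the center: (h, k ± c).

(3, 3) and (3, 19)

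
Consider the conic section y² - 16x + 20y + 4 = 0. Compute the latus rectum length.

Only y is squared. Complete the square in y: (y + 10)² = 16(x + 6).
Vertex (-6, -10); 4p = 16 so p = 4. Opens right.
Latus rectum length = |4p| = 16.

16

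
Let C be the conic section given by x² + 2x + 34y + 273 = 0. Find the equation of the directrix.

Only x is squared. Complete the square in x: (x + 1)² = -34(y + 8).
Vertex (-1, -8); 4p = -34 so p = -17/2. Opens down.
Directrix is the horizontal line y = k − p = -8 − (-17/2) = 1/2.

y = 1/2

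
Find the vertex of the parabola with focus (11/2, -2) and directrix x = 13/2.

(6, -2)

The vertex is the midpoint between the focus and the directrix along the axis of symmetry.
Axis is horizontal (directrix is vertical). Vertex x-coordinate = (11/2 + 13/2)/2 = 6; y-coordinate = -2.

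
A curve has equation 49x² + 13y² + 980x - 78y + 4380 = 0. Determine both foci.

(-10, -3) and (-10, 9)

Collect terms: 49(x² + 20x) + 13(y² - 6y) = -4380
Complete the square: 49(x + 10)² + 13(y - 3)² = -4380 + 4900 + 117 = 637
Dividing both sides by 637: (x + 10)²/13 + (y - 3)²/49 = 1
Ellipse, center (-10, 3), major axis vertical; a² = 49, b² = 13.
c² = a² - b² = 49 - 13 = 36, so c = 6.
Foci lie on the vertical axis through the center: (h, k ± c).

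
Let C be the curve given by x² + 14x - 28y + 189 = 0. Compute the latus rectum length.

Only x is squared. Complete the square in x: (x + 7)² = 28(y - 5).
Vertex (-7, 5); 4p = 28 so p = 7. Opens up.
Latus rectum length = |4p| = 28.

28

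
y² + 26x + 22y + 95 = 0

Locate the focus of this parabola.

(-11/2, -11)

Only y is squared. Complete the square in y: (y + 11)² = -26(x - 1).
Vertex (1, -11); 4p = -26 so p = -13/2. Opens left.
Focus is p units from the vertex along the axis: (h + p, k).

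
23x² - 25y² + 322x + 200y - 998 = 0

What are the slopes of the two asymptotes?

√23/5 and -√23/5

Group the x- and y-terms: 23(x² + 14x) -25(y² - 8y) = 998
Complete the square: 23(x + 7)² -25(y - 4)² = 998 + 1127 - 400 = 1725
Divide by 1725: (x + 7)²/75 - (y - 4)²/69 = 1
Hyperbola, center (-7, 4), transverse axis horizontal; a² = 75, b² = 69.
For a horizontal hyperbola the asymptotes have slope ±b/a.
Here that is ±√69/5√3 = ±√23/5.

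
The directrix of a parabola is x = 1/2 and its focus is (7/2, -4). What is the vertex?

The vertex is the midpoint between the focus and the directrix along the axis of symmetry.
Axis is horizontal (directrix is vertical). Vertex x-coordinate = (7/2 + 1/2)/2 = 2; y-coordinate = -4.

(2, -4)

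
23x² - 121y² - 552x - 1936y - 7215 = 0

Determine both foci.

Rearranging, 23(x² - 24x) -121(y² + 16y) = 7215.
Complete the square in x and y: 23(x - 12)² -121(y + 8)² = 7215 + 3312 - 7744 = 2783
Dividing both sides by 2783: (x - 12)²/121 - (y + 8)²/23 = 1
Hyperbola, center (12, -8), transverse axis horizontal; a² = 121, b² = 23.
c² = a² + b² = 121 + 23 = 144, so c = 12.
Foci lie on the horizontal axis through the center: (h ± c, k).

(0, -8) and (24, -8)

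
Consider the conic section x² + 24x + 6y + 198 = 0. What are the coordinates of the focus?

Only x is squared. Complete the square in x: (x + 12)² = -6(y + 9).
Vertex (-12, -9); 4p = -6 so p = -3/2. Opens down.
Focus is p units from the vertex along the axis: (h, k + p).

(-12, -21/2)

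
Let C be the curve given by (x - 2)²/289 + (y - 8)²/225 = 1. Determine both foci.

(-6, 8) and (10, 8)

Center (2, 8). The larger denominator 289 sits under the x-term, so the major axis is horizontal; a² = 289, b² = 225.
c² = a² - b² = 289 - 225 = 64, so c = 8.
Foci lie on the horizontal axis through the center: (h ± c, k).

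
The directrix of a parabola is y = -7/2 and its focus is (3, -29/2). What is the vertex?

(3, -9)

The vertex is the midpoint between the focus and the directrix along the axis of symmetry.
Axis is vertical (directrix is horizontal). Vertex y-coordinate = (-29/2 + (-7/2))/2 = -9; x-coordinate = 3.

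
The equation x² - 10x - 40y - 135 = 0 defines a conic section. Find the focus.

(5, 6)

Only x is squared. Complete the square in x: (x - 5)² = 40(y + 4).
Vertex (5, -4); 4p = 40 so p = 10. Opens up.
Focus is p units from the vertex along the axis: (h, k + p).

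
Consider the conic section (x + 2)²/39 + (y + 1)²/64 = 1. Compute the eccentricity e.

Center (-2, -1). The larger denominator 64 sits under the y-term, so the major axis is vertical; a² = 64, b² = 39.
c² = a² - b² = 25, so c = 5.
e = c/a = 5/8.

e = 5/8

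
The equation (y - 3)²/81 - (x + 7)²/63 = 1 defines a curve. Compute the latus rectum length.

Center (-7, 3). The positive term is the y-term, so the transverse axis is vertical; a² = 81, b² = 63.
Latus rectum length = 2b²/a = 2·63/9 = 14.

14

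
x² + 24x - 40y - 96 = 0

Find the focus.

Only x is squared. Complete the square in x: (x + 12)² = 40(y + 6).
Vertex (-12, -6); 4p = 40 so p = 10. Opens up.
Focus is p units from the vertex along the axis: (h, k + p).

(-12, 4)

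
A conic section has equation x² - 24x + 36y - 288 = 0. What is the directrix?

y = 21

Only x is squared. Complete the square in x: (x - 12)² = -36(y - 12).
Vertex (12, 12); 4p = -36 so p = -9. Opens down.
Directrix is the horizontal line y = k − p = 12 − (-9) = 21.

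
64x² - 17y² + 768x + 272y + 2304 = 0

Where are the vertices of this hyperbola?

Collect terms: 64(x² + 12x) -17(y² - 16y) = -2304
Complete the square: 64(x + 6)² -17(y - 8)² = -2304 + 2304 - 1088 = -1088
Dividing both sides by -1088: (y - 8)²/64 - (x + 6)²/17 = 1
Hyperbola, center (-6, 8), transverse axis vertical; a² = 64, b² = 17.
a = 8. Vertices at (h, k ± a).

(-6, 0) and (-6, 16)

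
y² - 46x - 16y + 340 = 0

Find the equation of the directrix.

x = -11/2

Only y is squared. Complete the square in y: (y - 8)² = 46(x - 6).
Vertex (6, 8); 4p = 46 so p = 23/2. Opens right.
Directrix is the vertical line x = h − p = 6 − (23/2) = -11/2.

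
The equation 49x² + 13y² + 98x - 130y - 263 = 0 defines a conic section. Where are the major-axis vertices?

49(x² + 2x) + 13(y² - 10y) = 263
Completing the square gives 49(x + 1)² + 13(y - 5)² = 263 + 49 + 325 = 637.
Divide by 637: (x + 1)²/13 + (y - 5)²/49 = 1
Ellipse, center (-1, 5), major axis vertical; a² = 49, b² = 13.
a = 7. Vertices at (h, k ± a).

(-1, -2) and (-1, 12)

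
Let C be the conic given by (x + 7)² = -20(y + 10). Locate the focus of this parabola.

(-7, -15)

Vertex (-7, -10); 4p = -20 so p = -5. Opens down.
Focus is p units from the vertex along the axis: (h, k + p).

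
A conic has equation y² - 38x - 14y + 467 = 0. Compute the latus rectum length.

38

Only y is squared. Complete the square in y: (y - 7)² = 38(x - 11).
Vertex (11, 7); 4p = 38 so p = 19/2. Opens right.
Latus rectum length = |4p| = 38.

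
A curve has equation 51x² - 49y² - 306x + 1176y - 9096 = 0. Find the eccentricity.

Collect terms: 51(x² - 6x) -49(y² - 24y) = 9096
Completing the square gives 51(x - 3)² -49(y - 12)² = 9096 + 459 - 7056 = 2499.
Divide through by 2499 to get (x - 3)²/49 - (y - 12)²/51 = 1.
Hyperbola, center (3, 12), transverse axis horizontal; a² = 49, b² = 51.
c² = a² + b² = 100, so c = 10.
e = c/a = 10/7.

e = 10/7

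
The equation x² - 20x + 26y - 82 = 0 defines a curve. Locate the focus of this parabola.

Only x is squared. Complete the square in x: (x - 10)² = -26(y - 7).
Vertex (10, 7); 4p = -26 so p = -13/2. Opens down.
Focus is p units from the vertex along the axis: (h, k + p).

(10, 1/2)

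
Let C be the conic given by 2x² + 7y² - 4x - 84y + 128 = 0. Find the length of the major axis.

6√7

Group: 2(x² - 2x) + 7(y² - 12y) = -128
Complete the square: 2(x - 1)² + 7(y - 6)² = -128 + 2 + 252 = 126
Divide by 126: (x - 1)²/63 + (y - 6)²/18 = 1
Ellipse, center (1, 6), major axis horizontal; a² = 63, b² = 18.
a² = 63 so a = 3√7; the major axis has length 2a = 6√7.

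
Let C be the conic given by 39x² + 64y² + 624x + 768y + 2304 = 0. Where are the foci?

Group: 39(x² + 16x) + 64(y² + 12y) = -2304
Complete the square in x and y: 39(x + 8)² + 64(y + 6)² = -2304 + 2496 + 2304 = 2496
Divide by 2496: (x + 8)²/64 + (y + 6)²/39 = 1
Ellipse, center (-8, -6), major axis horizontal; a² = 64, b² = 39.
c² = a² - b² = 64 - 39 = 25, so c = 5.
Foci lie on the horizontal axis through the center: (h ± c, k).

(-13, -6) and (-3, -6)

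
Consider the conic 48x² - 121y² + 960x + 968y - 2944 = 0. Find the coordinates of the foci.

(-23, 4) and (3, 4)

Collect terms: 48(x² + 20x) -121(y² - 8y) = 2944
Complete the square in x and y: 48(x + 10)² -121(y - 4)² = 2944 + 4800 - 1936 = 5808
Divide through by 5808 to get (x + 10)²/121 - (y - 4)²/48 = 1.
Hyperbola, center (-10, 4), transverse axis horizontal; a² = 121, b² = 48.
c² = a² + b² = 121 + 48 = 169, so c = 13.
Foci lie on the horizontal axis through the center: (h ± c, k).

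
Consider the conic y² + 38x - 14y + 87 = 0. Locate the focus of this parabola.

(-21/2, 7)

Only y is squared. Complete the square in y: (y - 7)² = -38(x + 1).
Vertex (-1, 7); 4p = -38 so p = -19/2. Opens left.
Focus is p units from the vertex along the axis: (h + p, k).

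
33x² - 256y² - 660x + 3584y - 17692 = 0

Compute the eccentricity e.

e = 17/16

33(x² - 20x) -256(y² - 14y) = 17692
Complete the square in x and y: 33(x - 10)² -256(y - 7)² = 17692 + 3300 - 12544 = 8448
Divide by 8448: (x - 10)²/256 - (y - 7)²/33 = 1
Hyperbola, center (10, 7), transverse axis horizontal; a² = 256, b² = 33.
c² = a² + b² = 289, so c = 17.
e = c/a = 17/16.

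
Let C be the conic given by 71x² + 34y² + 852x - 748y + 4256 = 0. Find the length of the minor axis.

2√34

71(x² + 12x) + 34(y² - 22y) = -4256
Complete the square in x and y: 71(x + 6)² + 34(y - 11)² = -4256 + 2556 + 4114 = 2414
Dividing both sides by 2414: (x + 6)²/34 + (y - 11)²/71 = 1
Ellipse, center (-6, 11), major axis vertical; a² = 71, b² = 34.
b² = 34 so b = √34; the minor axis has length 2b = 2√34.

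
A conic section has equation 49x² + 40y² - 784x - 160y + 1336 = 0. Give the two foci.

Group the x- and y-terms: 49(x² - 16x) + 40(y² - 4y) = -1336
Complete the square: 49(x - 8)² + 40(y - 2)² = -1336 + 3136 + 160 = 1960
Divide by 1960: (x - 8)²/40 + (y - 2)²/49 = 1
Ellipse, center (8, 2), major axis vertical; a² = 49, b² = 40.
c² = a² - b² = 49 - 40 = 9, so c = 3.
Foci lie on the vertical axis through the center: (h, k ± c).

(8, -1) and (8, 5)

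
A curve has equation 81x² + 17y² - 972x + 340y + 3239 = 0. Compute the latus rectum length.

Group: 81(x² - 12x) + 17(y² + 20y) = -3239
Complete the square in x and y: 81(x - 6)² + 17(y + 10)² = -3239 + 2916 + 1700 = 1377
Dividing both sides by 1377: (x - 6)²/17 + (y + 10)²/81 = 1
Ellipse, center (6, -10), major axis vertical; a² = 81, b² = 17.
Latus rectum length = 2b²/a = 2·17/9 = 34/9.

34/9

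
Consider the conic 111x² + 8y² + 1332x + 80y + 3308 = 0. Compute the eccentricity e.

e = √11433/111

Rearranging, 111(x² + 12x) + 8(y² + 10y) = -3308.
Complete the square: 111(x + 6)² + 8(y + 5)² = -3308 + 3996 + 200 = 888
Divide by 888: (x + 6)²/8 + (y + 5)²/111 = 1
Ellipse, center (-6, -5), major axis vertical; a² = 111, b² = 8.
c² = a² - b² = 103, so c = √103.
e = c/a = √103/√111 = √11433/111.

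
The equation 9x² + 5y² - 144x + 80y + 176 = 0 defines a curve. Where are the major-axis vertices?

Rearranging, 9(x² - 16x) + 5(y² + 16y) = -176.
9(x - 8)² + 5(y + 8)² = -176 + 576 + 320 = 720
Divide by 720: (x - 8)²/80 + (y + 8)²/144 = 1
Ellipse, center (8, -8), major axis vertical; a² = 144, b² = 80.
a = 12. Vertices at (h, k ± a).

(8, -20) and (8, 4)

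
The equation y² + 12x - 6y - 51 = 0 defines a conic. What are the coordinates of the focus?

Only y is squared. Complete the square in y: (y - 3)² = -12(x - 5).
Vertex (5, 3); 4p = -12 so p = -3. Opens left.
Focus is p units from the vertex along the axis: (h + p, k).

(2, 3)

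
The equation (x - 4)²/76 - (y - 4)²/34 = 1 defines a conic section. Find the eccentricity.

e = √2090/38

Center (4, 4). The positive term is the x-term, so the transverse axis is horizontal; a² = 76, b² = 34.
c² = a² + b² = 110, so c = √110.
e = c/a = √110/2√19 = √2090/38.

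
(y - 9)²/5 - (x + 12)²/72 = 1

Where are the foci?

Center (-12, 9). The positive term is the y-term, so the transverse axis is vertical; a² = 5, b² = 72.
c² = a² + b² = 5 + 72 = 77, so c = √77.
Foci lie on the vertical axis through the center: (h, k ± c).

(-12, 9 - √77) and (-12, 9 + √77)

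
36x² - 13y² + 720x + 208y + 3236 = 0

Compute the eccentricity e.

e = 7/6

Rearranging, 36(x² + 20x) -13(y² - 16y) = -3236.
36(x + 10)² -13(y - 8)² = -3236 + 3600 - 832 = -468
Divide by -468: (y - 8)²/36 - (x + 10)²/13 = 1
Hyperbola, center (-10, 8), transverse axis vertical; a² = 36, b² = 13.
c² = a² + b² = 49, so c = 7.
e = c/a = 7/6.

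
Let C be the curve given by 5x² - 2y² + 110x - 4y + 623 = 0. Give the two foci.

(-11, -1 - √14) and (-11, -1 + √14)

Collect terms: 5(x² + 22x) -2(y² + 2y) = -623
5(x + 11)² -2(y + 1)² = -623 + 605 - 2 = -20
Divide by -20: (y + 1)²/10 - (x + 11)²/4 = 1
Hyperbola, center (-11, -1), transverse axis vertical; a² = 10, b² = 4.
c² = a² + b² = 10 + 4 = 14, so c = √14.
Foci lie on the vertical axis through the center: (h, k ± c).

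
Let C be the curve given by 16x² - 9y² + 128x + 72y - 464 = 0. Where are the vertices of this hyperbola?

Group the x- and y-terms: 16(x² + 8x) -9(y² - 8y) = 464
Complete the square in x and y: 16(x + 4)² -9(y - 4)² = 464 + 256 - 144 = 576
Divide by 576: (x + 4)²/36 - (y - 4)²/64 = 1
Hyperbola, center (-4, 4), transverse axis horizontal; a² = 36, b² = 64.
a = 6. Vertices at (h ± a, k).

(-10, 4) and (2, 4)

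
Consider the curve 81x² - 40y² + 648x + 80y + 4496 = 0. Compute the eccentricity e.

Group the x- and y-terms: 81(x² + 8x) -40(y² - 2y) = -4496
Completing the square gives 81(x + 4)² -40(y - 1)² = -4496 + 1296 - 40 = -3240.
Divide by -3240: (y - 1)²/81 - (x + 4)²/40 = 1
Hyperbola, center (-4, 1), transverse axis vertical; a² = 81, b² = 40.
c² = a² + b² = 121, so c = 11.
e = c/a = 11/9.

e = 11/9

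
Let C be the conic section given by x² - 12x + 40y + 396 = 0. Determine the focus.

Only x is squared. Complete the square in x: (x - 6)² = -40(y + 9).
Vertex (6, -9); 4p = -40 so p = -10. Opens down.
Focus is p units from the vertex along the axis: (h, k + p).

(6, -19)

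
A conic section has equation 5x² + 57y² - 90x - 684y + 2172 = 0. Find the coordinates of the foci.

(9 - 2√13, 6) and (9 + 2√13, 6)

Group: 5(x² - 18x) + 57(y² - 12y) = -2172
Completing the square gives 5(x - 9)² + 57(y - 6)² = -2172 + 405 + 2052 = 285.
Divide through by 285 to get (x - 9)²/57 + (y - 6)²/5 = 1.
Ellipse, center (9, 6), major axis horizontal; a² = 57, b² = 5.
c² = a² - b² = 57 - 5 = 52, so c = 2√13.
Foci lie on the horizontal axis through the center: (h ± c, k).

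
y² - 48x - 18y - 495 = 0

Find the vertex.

Only y is squared. Complete the square in y: (y - 9)² = 48(x + 12).
Vertex (-12, 9); 4p = 48 so p = 12. Opens right.

(-12, 9)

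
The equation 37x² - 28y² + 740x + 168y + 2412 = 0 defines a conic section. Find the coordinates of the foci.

(-10 - √65, 3) and (-10 + √65, 3)

Group: 37(x² + 20x) -28(y² - 6y) = -2412
Completing the square gives 37(x + 10)² -28(y - 3)² = -2412 + 3700 - 252 = 1036.
Divide by 1036: (x + 10)²/28 - (y - 3)²/37 = 1
Hyperbola, center (-10, 3), transverse axis horizontal; a² = 28, b² = 37.
c² = a² + b² = 28 + 37 = 65, so c = √65.
Foci lie on the horizontal axis through the center: (h ± c, k).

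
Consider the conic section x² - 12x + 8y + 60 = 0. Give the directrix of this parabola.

Only x is squared. Complete the square in x: (x - 6)² = -8(y + 3).
Vertex (6, -3); 4p = -8 so p = -2. Opens down.
Directrix is the horizontal line y = k − p = -3 − (-2) = -1.

y = -1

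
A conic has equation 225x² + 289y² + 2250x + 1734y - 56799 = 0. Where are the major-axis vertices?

Rearranging, 225(x² + 10x) + 289(y² + 6y) = 56799.
Completing the square gives 225(x + 5)² + 289(y + 3)² = 56799 + 5625 + 2601 = 65025.
Dividing both sides by 65025: (x + 5)²/289 + (y + 3)²/225 = 1
Ellipse, center (-5, -3), major axis horizontal; a² = 289, b² = 225.
a = 17. Vertices at (h ± a, k).

(-22, -3) and (12, -3)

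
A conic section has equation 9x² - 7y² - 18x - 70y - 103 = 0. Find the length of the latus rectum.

9(x² - 2x) -7(y² + 10y) = 103
Completing the square gives 9(x - 1)² -7(y + 5)² = 103 + 9 - 175 = -63.
Dividing both sides by -63: (y + 5)²/9 - (x - 1)²/7 = 1
Hyperbola, center (1, -5), transverse axis vertical; a² = 9, b² = 7.
Latus rectum length = 2b²/a = 2·7/3 = 14/3.

14/3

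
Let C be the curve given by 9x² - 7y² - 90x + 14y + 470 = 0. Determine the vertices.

Collect terms: 9(x² - 10x) -7(y² - 2y) = -470
Complete the square in x and y: 9(x - 5)² -7(y - 1)² = -470 + 225 - 7 = -252
Divide through by -252 to get (y - 1)²/36 - (x - 5)²/28 = 1.
Hyperbola, center (5, 1), transverse axis vertical; a² = 36, b² = 28.
a = 6. Vertices at (h, k ± a).

(5, -5) and (5, 7)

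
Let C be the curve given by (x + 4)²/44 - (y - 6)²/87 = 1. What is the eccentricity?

Center (-4, 6). The positive term is the x-term, so the transverse axis is horizontal; a² = 44, b² = 87.
c² = a² + b² = 131, so c = √131.
e = c/a = √131/2√11 = √1441/22.

e = √1441/22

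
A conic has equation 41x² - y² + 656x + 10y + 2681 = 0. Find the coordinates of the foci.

Group the x- and y-terms: 41(x² + 16x) -(y² - 10y) = -2681
Completing the square gives 41(x + 8)² -(y - 5)² = -2681 + 2624 - 25 = -82.
Divide by -82: (y - 5)²/82 - (x + 8)²/2 = 1
Hyperbola, center (-8, 5), transverse axis vertical; a² = 82, b² = 2.
c² = a² + b² = 82 + 2 = 84, so c = 2√21.
Foci lie on the vertical axis through the center: (h, k ± c).

(-8, 5 - 2√21) and (-8, 5 + 2√21)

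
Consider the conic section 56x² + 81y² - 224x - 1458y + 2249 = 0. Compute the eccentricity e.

e = 5/9

Group the x- and y-terms: 56(x² - 4x) + 81(y² - 18y) = -2249
56(x - 2)² + 81(y - 9)² = -2249 + 224 + 6561 = 4536
Divide through by 4536 to get (x - 2)²/81 + (y - 9)²/56 = 1.
Ellipse, center (2, 9), major axis horizontal; a² = 81, b² = 56.
c² = a² - b² = 25, so c = 5.
e = c/a = 5/9.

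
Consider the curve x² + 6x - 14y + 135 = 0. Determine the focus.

(-3, 25/2)

Only x is squared. Complete the square in x: (x + 3)² = 14(y - 9).
Vertex (-3, 9); 4p = 14 so p = 7/2. Opens up.
Focus is p units from the vertex along the axis: (h, k + p).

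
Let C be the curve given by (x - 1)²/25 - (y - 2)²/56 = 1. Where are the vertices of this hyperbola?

Center (1, 2). The positive term is the x-term, so the transverse axis is horizontal; a² = 25, b² = 56.
a = 5. Vertices at (h ± a, k).

(-4, 2) and (6, 2)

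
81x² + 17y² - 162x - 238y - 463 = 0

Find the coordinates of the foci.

Group: 81(x² - 2x) + 17(y² - 14y) = 463
Complete the square in x and y: 81(x - 1)² + 17(y - 7)² = 463 + 81 + 833 = 1377
Divide by 1377: (x - 1)²/17 + (y - 7)²/81 = 1
Ellipse, center (1, 7), major axis vertical; a² = 81, b² = 17.
c² = a² - b² = 81 - 17 = 64, so c = 8.
Foci lie on the vertical axis through the center: (h, k ± c).

(1, -1) and (1, 15)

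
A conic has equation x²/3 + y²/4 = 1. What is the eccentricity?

Center (0, 0). The larger denominator 4 sits under the y-term, so the major axis is vertical; a² = 4, b² = 3.
c² = a² - b² = 1, so c = 1.
e = c/a = 1/2.

e = 1/2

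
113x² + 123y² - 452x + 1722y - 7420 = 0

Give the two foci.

113(x² - 4x) + 123(y² + 14y) = 7420
113(x - 2)² + 123(y + 7)² = 7420 + 452 + 6027 = 13899
Divide by 13899: (x - 2)²/123 + (y + 7)²/113 = 1
Ellipse, center (2, -7), major axis horizontal; a² = 123, b² = 113.
c² = a² - b² = 123 - 113 = 10, so c = √10.
Foci lie on the horizontal axis through the center: (h ± c, k).

(2 - √10, -7) and (2 + √10, -7)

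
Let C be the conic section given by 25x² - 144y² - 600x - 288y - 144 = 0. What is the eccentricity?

e = 13/12

25(x² - 24x) -144(y² + 2y) = 144
Completing the square gives 25(x - 12)² -144(y + 1)² = 144 + 3600 - 144 = 3600.
Divide through by 3600 to get (x - 12)²/144 - (y + 1)²/25 = 1.
Hyperbola, center (12, -1), transverse axis horizontal; a² = 144, b² = 25.
c² = a² + b² = 169, so c = 13.
e = c/a = 13/12.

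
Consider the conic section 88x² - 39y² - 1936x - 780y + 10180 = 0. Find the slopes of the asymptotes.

2√858/39 and -2√858/39

Collect terms: 88(x² - 22x) -39(y² + 20y) = -10180
Completing the square gives 88(x - 11)² -39(y + 10)² = -10180 + 10648 - 3900 = -3432.
Divide by -3432: (y + 10)²/88 - (x - 11)²/39 = 1
Hyperbola, center (11, -10), transverse axis vertical; a² = 88, b² = 39.
For a vertical hyperbola the asymptotes have slope ±a/b.
Here that is ±2√22/√39 = ±2√858/39.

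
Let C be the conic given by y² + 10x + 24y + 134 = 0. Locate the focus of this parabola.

(-3/2, -12)

Only y is squared. Complete the square in y: (y + 12)² = -10(x - 1).
Vertex (1, -12); 4p = -10 so p = -5/2. Opens left.
Focus is p units from the vertex along the axis: (h + p, k).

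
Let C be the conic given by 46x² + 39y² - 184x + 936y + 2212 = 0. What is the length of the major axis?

46(x² - 4x) + 39(y² + 24y) = -2212
Complete the square in x and y: 46(x - 2)² + 39(y + 12)² = -2212 + 184 + 5616 = 3588
Divide by 3588: (x - 2)²/78 + (y + 12)²/92 = 1
Ellipse, center (2, -12), major axis vertical; a² = 92, b² = 78.
a² = 92 so a = 2√23; the major axis has length 2a = 4√23.

4√23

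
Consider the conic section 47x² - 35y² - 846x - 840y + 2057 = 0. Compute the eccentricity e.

Rearranging, 47(x² - 18x) -35(y² + 24y) = -2057.
Completing the square gives 47(x - 9)² -35(y + 12)² = -2057 + 3807 - 5040 = -3290.
Divide by -3290: (y + 12)²/94 - (x - 9)²/70 = 1
Hyperbola, center (9, -12), transverse axis vertical; a² = 94, b² = 70.
c² = a² + b² = 164, so c = 2√41.
e = c/a = 2√41/√94 = √3854/47.

e = √3854/47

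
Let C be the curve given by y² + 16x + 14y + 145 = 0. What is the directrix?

Only y is squared. Complete the square in y: (y + 7)² = -16(x + 6).
Vertex (-6, -7); 4p = -16 so p = -4. Opens left.
Directrix is the vertical line x = h − p = -6 − (-4) = -2.

x = -2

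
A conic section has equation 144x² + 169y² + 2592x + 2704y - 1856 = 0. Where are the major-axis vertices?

(-22, -8) and (4, -8)

Collect terms: 144(x² + 18x) + 169(y² + 16y) = 1856
Complete the square: 144(x + 9)² + 169(y + 8)² = 1856 + 11664 + 10816 = 24336
Divide by 24336: (x + 9)²/169 + (y + 8)²/144 = 1
Ellipse, center (-9, -8), major axis horizontal; a² = 169, b² = 144.
a = 13. Vertices at (h ± a, k).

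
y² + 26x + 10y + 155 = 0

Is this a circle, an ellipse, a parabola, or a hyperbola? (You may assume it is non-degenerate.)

parabola

No xy term. Coefficients of x² and y² are A = 0, C = 1.
Exactly one squared variable ⇒ parabola.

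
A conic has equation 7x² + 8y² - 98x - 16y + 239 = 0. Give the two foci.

Group: 7(x² - 14x) + 8(y² - 2y) = -239
Completing the square gives 7(x - 7)² + 8(y - 1)² = -239 + 343 + 8 = 112.
Dividing both sides by 112: (x - 7)²/16 + (y - 1)²/14 = 1
Ellipse, center (7, 1), major axis horizontal; a² = 16, b² = 14.
c² = a² - b² = 16 - 14 = 2, so c = √2.
Foci lie on the horizontal axis through the center: (h ± c, k).

(7 - √2, 1) and (7 + √2, 1)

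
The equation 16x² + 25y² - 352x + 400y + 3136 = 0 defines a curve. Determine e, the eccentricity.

Group: 16(x² - 22x) + 25(y² + 16y) = -3136
16(x - 11)² + 25(y + 8)² = -3136 + 1936 + 1600 = 400
Dividing both sides by 400: (x - 11)²/25 + (y + 8)²/16 = 1
Ellipse, center (11, -8), major axis horizontal; a² = 25, b² = 16.
c² = a² - b² = 9, so c = 3.
e = c/a = 3/5.

e = 3/5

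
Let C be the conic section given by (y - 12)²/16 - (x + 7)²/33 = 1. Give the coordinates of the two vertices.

(-7, 8) and (-7, 16)

Center (-7, 12). The positive term is the y-term, so the transverse axis is vertical; a² = 16, b² = 33.
a = 4. Vertices at (h, k ± a).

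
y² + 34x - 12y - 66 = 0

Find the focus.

(-11/2, 6)

Only y is squared. Complete the square in y: (y - 6)² = -34(x - 3).
Vertex (3, 6); 4p = -34 so p = -17/2. Opens left.
Focus is p units from the vertex along the axis: (h + p, k).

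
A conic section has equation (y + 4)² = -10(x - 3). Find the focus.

(1/2, -4)

Vertex (3, -4); 4p = -10 so p = -5/2. Opens left.
Focus is p units from the vertex along the axis: (h + p, k).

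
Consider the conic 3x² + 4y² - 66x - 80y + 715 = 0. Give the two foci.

(9, 10) and (13, 10)

Group: 3(x² - 22x) + 4(y² - 20y) = -715
Complete the square in x and y: 3(x - 11)² + 4(y - 10)² = -715 + 363 + 400 = 48
Divide through by 48 to get (x - 11)²/16 + (y - 10)²/12 = 1.
Ellipse, center (11, 10), major axis horizontal; a² = 16, b² = 12.
c² = a² - b² = 16 - 12 = 4, so c = 2.
Foci lie on the horizontal axis through the center: (h ± c, k).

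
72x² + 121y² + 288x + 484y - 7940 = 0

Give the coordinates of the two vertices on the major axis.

Rearranging, 72(x² + 4x) + 121(y² + 4y) = 7940.
Complete the square: 72(x + 2)² + 121(y + 2)² = 7940 + 288 + 484 = 8712
Divide through by 8712 to get (x + 2)²/121 + (y + 2)²/72 = 1.
Ellipse, center (-2, -2), major axis horizontal; a² = 121, b² = 72.
a = 11. Vertices at (h ± a, k).

(-13, -2) and (9, -2)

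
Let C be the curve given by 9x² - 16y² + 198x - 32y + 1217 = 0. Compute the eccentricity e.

Group: 9(x² + 22x) -16(y² + 2y) = -1217
Completing the square gives 9(x + 11)² -16(y + 1)² = -1217 + 1089 - 16 = -144.
Divide by -144: (y + 1)²/9 - (x + 11)²/16 = 1
Hyperbola, center (-11, -1), transverse axis vertical; a² = 9, b² = 16.
c² = a² + b² = 25, so c = 5.
e = c/a = 5/3.

e = 5/3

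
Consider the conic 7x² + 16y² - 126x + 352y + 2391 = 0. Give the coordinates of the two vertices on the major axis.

(5, -11) and (13, -11)

Rearranging, 7(x² - 18x) + 16(y² + 22y) = -2391.
Completing the square gives 7(x - 9)² + 16(y + 11)² = -2391 + 567 + 1936 = 112.
Divide by 112: (x - 9)²/16 + (y + 11)²/7 = 1
Ellipse, center (9, -11), major axis horizontal; a² = 16, b² = 7.
a = 4. Vertices at (h ± a, k).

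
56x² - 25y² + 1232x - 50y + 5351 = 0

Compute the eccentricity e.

e = 9/5

Rearranging, 56(x² + 22x) -25(y² + 2y) = -5351.
Completing the square gives 56(x + 11)² -25(y + 1)² = -5351 + 6776 - 25 = 1400.
Divide through by 1400 to get (x + 11)²/25 - (y + 1)²/56 = 1.
Hyperbola, center (-11, -1), transverse axis horizontal; a² = 25, b² = 56.
c² = a² + b² = 81, so c = 9.
e = c/a = 9/5.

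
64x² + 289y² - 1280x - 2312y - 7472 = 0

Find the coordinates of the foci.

(-5, 4) and (25, 4)

Collect terms: 64(x² - 20x) + 289(y² - 8y) = 7472
Complete the square: 64(x - 10)² + 289(y - 4)² = 7472 + 6400 + 4624 = 18496
Divide through by 18496 to get (x - 10)²/289 + (y - 4)²/64 = 1.
Ellipse, center (10, 4), major axis horizontal; a² = 289, b² = 64.
c² = a² - b² = 289 - 64 = 225, so c = 15.
Foci lie on the horizontal axis through the center: (h ± c, k).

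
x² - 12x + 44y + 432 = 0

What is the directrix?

y = 2

Only x is squared. Complete the square in x: (x - 6)² = -44(y + 9).
Vertex (6, -9); 4p = -44 so p = -11. Opens down.
Directrix is the horizontal line y = k − p = -9 − (-11) = 2.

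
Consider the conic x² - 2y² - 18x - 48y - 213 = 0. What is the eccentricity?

Collect terms: (x² - 18x) -2(y² + 24y) = 213
(x - 9)² -2(y + 12)² = 213 + 81 - 288 = 6
Dividing both sides by 6: (x - 9)²/6 - (y + 12)²/3 = 1
Hyperbola, center (9, -12), transverse axis horizontal; a² = 6, b² = 3.
c² = a² + b² = 9, so c = 3.
e = c/a = 3/√6 = √6/2.

e = √6/2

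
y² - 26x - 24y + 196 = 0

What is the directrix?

x = -9/2

Only y is squared. Complete the square in y: (y - 12)² = 26(x - 2).
Vertex (2, 12); 4p = 26 so p = 13/2. Opens right.
Directrix is the vertical line x = h − p = 2 − (13/2) = -9/2.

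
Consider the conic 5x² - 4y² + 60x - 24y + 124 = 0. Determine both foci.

Group: 5(x² + 12x) -4(y² + 6y) = -124
5(x + 6)² -4(y + 3)² = -124 + 180 - 36 = 20
Divide through by 20 to get (x + 6)²/4 - (y + 3)²/5 = 1.
Hyperbola, center (-6, -3), transverse axis horizontal; a² = 4, b² = 5.
c² = a² + b² = 4 + 5 = 9, so c = 3.
Foci lie on the horizontal axis through the center: (h ± c, k).

(-9, -3) and (-3, -3)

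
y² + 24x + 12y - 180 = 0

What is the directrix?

x = 15

Only y is squared. Complete the square in y: (y + 6)² = -24(x - 9).
Vertex (9, -6); 4p = -24 so p = -6. Opens left.
Directrix is the vertical line x = h − p = 9 − (-6) = 15.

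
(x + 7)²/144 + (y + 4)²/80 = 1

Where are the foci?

Center (-7, -4). The larger denominator 144 sits under the x-term, so the major axis is horizontal; a² = 144, b² = 80.
c² = a² - b² = 144 - 80 = 64, so c = 8.
Foci lie on the horizontal axis through the center: (h ± c, k).

(-15, -4) and (1, -4)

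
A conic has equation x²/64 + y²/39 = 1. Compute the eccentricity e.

e = 5/8

Center (0, 0). The larger denominator 64 sits under the x-term, so the major axis is horizontal; a² = 64, b² = 39.
c² = a² - b² = 25, so c = 5.
e = c/a = 5/8.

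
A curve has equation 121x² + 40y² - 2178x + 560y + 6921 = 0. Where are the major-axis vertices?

(9, -18) and (9, 4)

Group: 121(x² - 18x) + 40(y² + 14y) = -6921
Completing the square gives 121(x - 9)² + 40(y + 7)² = -6921 + 9801 + 1960 = 4840.
Dividing both sides by 4840: (x - 9)²/40 + (y + 7)²/121 = 1
Ellipse, center (9, -7), major axis vertical; a² = 121, b² = 40.
a = 11. Vertices at (h, k ± a).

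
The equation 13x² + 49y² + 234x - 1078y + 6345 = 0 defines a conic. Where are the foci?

(-15, 11) and (-3, 11)

Group: 13(x² + 18x) + 49(y² - 22y) = -6345
Completing the square gives 13(x + 9)² + 49(y - 11)² = -6345 + 1053 + 5929 = 637.
Divide by 637: (x + 9)²/49 + (y - 11)²/13 = 1
Ellipse, center (-9, 11), major axis horizontal; a² = 49, b² = 13.
c² = a² - b² = 49 - 13 = 36, so c = 6.
Foci lie on the horizontal axis through the center: (h ± c, k).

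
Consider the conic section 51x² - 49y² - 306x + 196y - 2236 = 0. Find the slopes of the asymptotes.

Group the x- and y-terms: 51(x² - 6x) -49(y² - 4y) = 2236
Complete the square: 51(x - 3)² -49(y - 2)² = 2236 + 459 - 196 = 2499
Divide through by 2499 to get (x - 3)²/49 - (y - 2)²/51 = 1.
Hyperbola, center (3, 2), transverse axis horizontal; a² = 49, b² = 51.
For a horizontal hyperbola the asymptotes have slope ±b/a.
Here that is ±√51/7.

√51/7 and -√51/7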